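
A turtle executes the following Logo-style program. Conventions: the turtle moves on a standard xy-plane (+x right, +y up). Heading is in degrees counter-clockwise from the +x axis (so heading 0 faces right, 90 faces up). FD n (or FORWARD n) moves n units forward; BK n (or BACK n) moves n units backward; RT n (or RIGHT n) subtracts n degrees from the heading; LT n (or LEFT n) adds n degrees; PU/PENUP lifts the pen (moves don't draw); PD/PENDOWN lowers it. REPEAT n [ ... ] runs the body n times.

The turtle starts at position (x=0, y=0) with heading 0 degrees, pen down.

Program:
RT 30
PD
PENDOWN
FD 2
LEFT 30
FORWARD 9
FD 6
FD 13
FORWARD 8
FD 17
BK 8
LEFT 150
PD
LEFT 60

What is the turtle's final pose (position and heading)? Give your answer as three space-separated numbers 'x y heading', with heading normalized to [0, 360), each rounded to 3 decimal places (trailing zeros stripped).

Executing turtle program step by step:
Start: pos=(0,0), heading=0, pen down
RT 30: heading 0 -> 330
PD: pen down
PD: pen down
FD 2: (0,0) -> (1.732,-1) [heading=330, draw]
LT 30: heading 330 -> 0
FD 9: (1.732,-1) -> (10.732,-1) [heading=0, draw]
FD 6: (10.732,-1) -> (16.732,-1) [heading=0, draw]
FD 13: (16.732,-1) -> (29.732,-1) [heading=0, draw]
FD 8: (29.732,-1) -> (37.732,-1) [heading=0, draw]
FD 17: (37.732,-1) -> (54.732,-1) [heading=0, draw]
BK 8: (54.732,-1) -> (46.732,-1) [heading=0, draw]
LT 150: heading 0 -> 150
PD: pen down
LT 60: heading 150 -> 210
Final: pos=(46.732,-1), heading=210, 7 segment(s) drawn

Answer: 46.732 -1 210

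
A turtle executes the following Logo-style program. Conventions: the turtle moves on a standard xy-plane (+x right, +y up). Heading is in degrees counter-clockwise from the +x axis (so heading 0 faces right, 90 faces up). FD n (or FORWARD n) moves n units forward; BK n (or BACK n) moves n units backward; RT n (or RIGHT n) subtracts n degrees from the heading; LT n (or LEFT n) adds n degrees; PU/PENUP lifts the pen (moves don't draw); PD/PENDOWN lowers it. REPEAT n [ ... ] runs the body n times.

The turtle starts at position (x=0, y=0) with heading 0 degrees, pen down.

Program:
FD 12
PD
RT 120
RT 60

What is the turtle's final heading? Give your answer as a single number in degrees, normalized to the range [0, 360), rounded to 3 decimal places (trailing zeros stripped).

Executing turtle program step by step:
Start: pos=(0,0), heading=0, pen down
FD 12: (0,0) -> (12,0) [heading=0, draw]
PD: pen down
RT 120: heading 0 -> 240
RT 60: heading 240 -> 180
Final: pos=(12,0), heading=180, 1 segment(s) drawn

Answer: 180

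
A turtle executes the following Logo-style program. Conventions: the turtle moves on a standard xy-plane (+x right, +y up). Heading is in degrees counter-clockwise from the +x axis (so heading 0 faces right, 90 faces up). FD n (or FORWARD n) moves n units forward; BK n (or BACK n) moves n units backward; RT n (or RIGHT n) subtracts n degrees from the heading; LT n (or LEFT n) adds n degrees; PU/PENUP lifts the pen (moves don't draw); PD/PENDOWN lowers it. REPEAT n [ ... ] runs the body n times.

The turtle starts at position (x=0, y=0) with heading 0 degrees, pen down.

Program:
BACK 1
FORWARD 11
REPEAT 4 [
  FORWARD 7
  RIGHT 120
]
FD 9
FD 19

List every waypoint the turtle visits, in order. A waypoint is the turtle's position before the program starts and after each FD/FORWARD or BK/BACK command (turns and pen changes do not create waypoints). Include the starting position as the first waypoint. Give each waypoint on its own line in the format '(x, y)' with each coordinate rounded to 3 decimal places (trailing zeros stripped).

Answer: (0, 0)
(-1, 0)
(10, 0)
(17, 0)
(13.5, -6.062)
(10, 0)
(17, 0)
(12.5, -7.794)
(3, -24.249)

Derivation:
Executing turtle program step by step:
Start: pos=(0,0), heading=0, pen down
BK 1: (0,0) -> (-1,0) [heading=0, draw]
FD 11: (-1,0) -> (10,0) [heading=0, draw]
REPEAT 4 [
  -- iteration 1/4 --
  FD 7: (10,0) -> (17,0) [heading=0, draw]
  RT 120: heading 0 -> 240
  -- iteration 2/4 --
  FD 7: (17,0) -> (13.5,-6.062) [heading=240, draw]
  RT 120: heading 240 -> 120
  -- iteration 3/4 --
  FD 7: (13.5,-6.062) -> (10,0) [heading=120, draw]
  RT 120: heading 120 -> 0
  -- iteration 4/4 --
  FD 7: (10,0) -> (17,0) [heading=0, draw]
  RT 120: heading 0 -> 240
]
FD 9: (17,0) -> (12.5,-7.794) [heading=240, draw]
FD 19: (12.5,-7.794) -> (3,-24.249) [heading=240, draw]
Final: pos=(3,-24.249), heading=240, 8 segment(s) drawn
Waypoints (9 total):
(0, 0)
(-1, 0)
(10, 0)
(17, 0)
(13.5, -6.062)
(10, 0)
(17, 0)
(12.5, -7.794)
(3, -24.249)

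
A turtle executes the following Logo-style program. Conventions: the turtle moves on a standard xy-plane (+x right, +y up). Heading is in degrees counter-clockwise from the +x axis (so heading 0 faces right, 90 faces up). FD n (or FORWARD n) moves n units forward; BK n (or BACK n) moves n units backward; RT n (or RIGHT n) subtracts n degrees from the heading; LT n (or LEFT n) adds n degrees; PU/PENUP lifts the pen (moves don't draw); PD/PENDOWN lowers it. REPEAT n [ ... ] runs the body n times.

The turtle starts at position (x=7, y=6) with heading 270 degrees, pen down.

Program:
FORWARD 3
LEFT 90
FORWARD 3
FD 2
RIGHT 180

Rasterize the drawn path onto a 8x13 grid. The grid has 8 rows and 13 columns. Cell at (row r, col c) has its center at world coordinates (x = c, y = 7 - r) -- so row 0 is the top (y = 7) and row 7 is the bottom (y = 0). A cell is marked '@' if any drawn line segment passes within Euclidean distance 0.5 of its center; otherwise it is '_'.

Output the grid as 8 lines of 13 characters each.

Segment 0: (7,6) -> (7,3)
Segment 1: (7,3) -> (10,3)
Segment 2: (10,3) -> (12,3)

Answer: _____________
_______@_____
_______@_____
_______@_____
_______@@@@@@
_____________
_____________
_____________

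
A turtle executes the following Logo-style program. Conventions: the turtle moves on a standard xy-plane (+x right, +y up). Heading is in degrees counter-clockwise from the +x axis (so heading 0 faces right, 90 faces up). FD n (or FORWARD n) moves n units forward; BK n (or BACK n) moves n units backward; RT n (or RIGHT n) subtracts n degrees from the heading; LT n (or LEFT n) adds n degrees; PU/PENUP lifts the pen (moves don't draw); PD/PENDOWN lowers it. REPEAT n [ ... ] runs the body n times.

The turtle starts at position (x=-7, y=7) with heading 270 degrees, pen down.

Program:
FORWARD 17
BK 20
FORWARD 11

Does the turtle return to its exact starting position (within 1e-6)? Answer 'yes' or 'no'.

Executing turtle program step by step:
Start: pos=(-7,7), heading=270, pen down
FD 17: (-7,7) -> (-7,-10) [heading=270, draw]
BK 20: (-7,-10) -> (-7,10) [heading=270, draw]
FD 11: (-7,10) -> (-7,-1) [heading=270, draw]
Final: pos=(-7,-1), heading=270, 3 segment(s) drawn

Start position: (-7, 7)
Final position: (-7, -1)
Distance = 8; >= 1e-6 -> NOT closed

Answer: no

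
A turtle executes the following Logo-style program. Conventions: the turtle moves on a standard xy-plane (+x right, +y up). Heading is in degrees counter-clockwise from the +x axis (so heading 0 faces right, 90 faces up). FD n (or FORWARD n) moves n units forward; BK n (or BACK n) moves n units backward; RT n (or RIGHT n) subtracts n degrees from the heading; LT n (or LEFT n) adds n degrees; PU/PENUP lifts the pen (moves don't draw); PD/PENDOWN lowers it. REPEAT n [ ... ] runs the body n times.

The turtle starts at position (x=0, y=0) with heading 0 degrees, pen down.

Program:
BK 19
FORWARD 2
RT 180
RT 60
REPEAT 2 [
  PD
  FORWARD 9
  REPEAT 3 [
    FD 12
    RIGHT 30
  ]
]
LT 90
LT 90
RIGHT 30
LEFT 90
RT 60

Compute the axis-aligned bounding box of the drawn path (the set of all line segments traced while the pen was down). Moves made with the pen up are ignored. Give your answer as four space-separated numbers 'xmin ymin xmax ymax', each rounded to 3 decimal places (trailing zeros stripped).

Executing turtle program step by step:
Start: pos=(0,0), heading=0, pen down
BK 19: (0,0) -> (-19,0) [heading=0, draw]
FD 2: (-19,0) -> (-17,0) [heading=0, draw]
RT 180: heading 0 -> 180
RT 60: heading 180 -> 120
REPEAT 2 [
  -- iteration 1/2 --
  PD: pen down
  FD 9: (-17,0) -> (-21.5,7.794) [heading=120, draw]
  REPEAT 3 [
    -- iteration 1/3 --
    FD 12: (-21.5,7.794) -> (-27.5,18.187) [heading=120, draw]
    RT 30: heading 120 -> 90
    -- iteration 2/3 --
    FD 12: (-27.5,18.187) -> (-27.5,30.187) [heading=90, draw]
    RT 30: heading 90 -> 60
    -- iteration 3/3 --
    FD 12: (-27.5,30.187) -> (-21.5,40.579) [heading=60, draw]
    RT 30: heading 60 -> 30
  ]
  -- iteration 2/2 --
  PD: pen down
  FD 9: (-21.5,40.579) -> (-13.706,45.079) [heading=30, draw]
  REPEAT 3 [
    -- iteration 1/3 --
    FD 12: (-13.706,45.079) -> (-3.313,51.079) [heading=30, draw]
    RT 30: heading 30 -> 0
    -- iteration 2/3 --
    FD 12: (-3.313,51.079) -> (8.687,51.079) [heading=0, draw]
    RT 30: heading 0 -> 330
    -- iteration 3/3 --
    FD 12: (8.687,51.079) -> (19.079,45.079) [heading=330, draw]
    RT 30: heading 330 -> 300
  ]
]
LT 90: heading 300 -> 30
LT 90: heading 30 -> 120
RT 30: heading 120 -> 90
LT 90: heading 90 -> 180
RT 60: heading 180 -> 120
Final: pos=(19.079,45.079), heading=120, 10 segment(s) drawn

Segment endpoints: x in {-27.5, -27.5, -21.5, -21.5, -19, -17, -13.706, -3.313, 0, 8.687, 19.079}, y in {0, 7.794, 18.187, 30.187, 40.579, 45.079, 45.079, 51.079}
xmin=-27.5, ymin=0, xmax=19.079, ymax=51.079

Answer: -27.5 0 19.079 51.079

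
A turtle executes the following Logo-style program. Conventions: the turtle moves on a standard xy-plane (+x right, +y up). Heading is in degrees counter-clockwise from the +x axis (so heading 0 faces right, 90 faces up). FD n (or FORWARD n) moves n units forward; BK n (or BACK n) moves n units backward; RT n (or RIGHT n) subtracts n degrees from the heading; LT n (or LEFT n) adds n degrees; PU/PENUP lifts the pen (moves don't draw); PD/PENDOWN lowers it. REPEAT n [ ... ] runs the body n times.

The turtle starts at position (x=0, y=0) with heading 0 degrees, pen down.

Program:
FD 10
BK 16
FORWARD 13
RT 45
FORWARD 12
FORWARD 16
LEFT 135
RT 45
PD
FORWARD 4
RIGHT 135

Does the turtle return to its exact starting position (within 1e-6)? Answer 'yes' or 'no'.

Answer: no

Derivation:
Executing turtle program step by step:
Start: pos=(0,0), heading=0, pen down
FD 10: (0,0) -> (10,0) [heading=0, draw]
BK 16: (10,0) -> (-6,0) [heading=0, draw]
FD 13: (-6,0) -> (7,0) [heading=0, draw]
RT 45: heading 0 -> 315
FD 12: (7,0) -> (15.485,-8.485) [heading=315, draw]
FD 16: (15.485,-8.485) -> (26.799,-19.799) [heading=315, draw]
LT 135: heading 315 -> 90
RT 45: heading 90 -> 45
PD: pen down
FD 4: (26.799,-19.799) -> (29.627,-16.971) [heading=45, draw]
RT 135: heading 45 -> 270
Final: pos=(29.627,-16.971), heading=270, 6 segment(s) drawn

Start position: (0, 0)
Final position: (29.627, -16.971)
Distance = 34.144; >= 1e-6 -> NOT closed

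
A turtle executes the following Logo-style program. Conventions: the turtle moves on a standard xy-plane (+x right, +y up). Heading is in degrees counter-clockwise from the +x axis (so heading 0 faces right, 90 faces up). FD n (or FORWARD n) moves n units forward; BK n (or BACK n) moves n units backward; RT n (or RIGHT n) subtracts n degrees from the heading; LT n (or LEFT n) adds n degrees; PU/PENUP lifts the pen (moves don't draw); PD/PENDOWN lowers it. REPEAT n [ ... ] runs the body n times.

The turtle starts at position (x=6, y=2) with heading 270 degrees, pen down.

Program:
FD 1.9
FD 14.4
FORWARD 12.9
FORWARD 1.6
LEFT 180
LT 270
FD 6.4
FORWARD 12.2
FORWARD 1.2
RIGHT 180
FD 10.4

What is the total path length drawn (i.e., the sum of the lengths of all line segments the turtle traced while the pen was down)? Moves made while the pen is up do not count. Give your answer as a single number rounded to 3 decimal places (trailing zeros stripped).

Answer: 61

Derivation:
Executing turtle program step by step:
Start: pos=(6,2), heading=270, pen down
FD 1.9: (6,2) -> (6,0.1) [heading=270, draw]
FD 14.4: (6,0.1) -> (6,-14.3) [heading=270, draw]
FD 12.9: (6,-14.3) -> (6,-27.2) [heading=270, draw]
FD 1.6: (6,-27.2) -> (6,-28.8) [heading=270, draw]
LT 180: heading 270 -> 90
LT 270: heading 90 -> 0
FD 6.4: (6,-28.8) -> (12.4,-28.8) [heading=0, draw]
FD 12.2: (12.4,-28.8) -> (24.6,-28.8) [heading=0, draw]
FD 1.2: (24.6,-28.8) -> (25.8,-28.8) [heading=0, draw]
RT 180: heading 0 -> 180
FD 10.4: (25.8,-28.8) -> (15.4,-28.8) [heading=180, draw]
Final: pos=(15.4,-28.8), heading=180, 8 segment(s) drawn

Segment lengths:
  seg 1: (6,2) -> (6,0.1), length = 1.9
  seg 2: (6,0.1) -> (6,-14.3), length = 14.4
  seg 3: (6,-14.3) -> (6,-27.2), length = 12.9
  seg 4: (6,-27.2) -> (6,-28.8), length = 1.6
  seg 5: (6,-28.8) -> (12.4,-28.8), length = 6.4
  seg 6: (12.4,-28.8) -> (24.6,-28.8), length = 12.2
  seg 7: (24.6,-28.8) -> (25.8,-28.8), length = 1.2
  seg 8: (25.8,-28.8) -> (15.4,-28.8), length = 10.4
Total = 61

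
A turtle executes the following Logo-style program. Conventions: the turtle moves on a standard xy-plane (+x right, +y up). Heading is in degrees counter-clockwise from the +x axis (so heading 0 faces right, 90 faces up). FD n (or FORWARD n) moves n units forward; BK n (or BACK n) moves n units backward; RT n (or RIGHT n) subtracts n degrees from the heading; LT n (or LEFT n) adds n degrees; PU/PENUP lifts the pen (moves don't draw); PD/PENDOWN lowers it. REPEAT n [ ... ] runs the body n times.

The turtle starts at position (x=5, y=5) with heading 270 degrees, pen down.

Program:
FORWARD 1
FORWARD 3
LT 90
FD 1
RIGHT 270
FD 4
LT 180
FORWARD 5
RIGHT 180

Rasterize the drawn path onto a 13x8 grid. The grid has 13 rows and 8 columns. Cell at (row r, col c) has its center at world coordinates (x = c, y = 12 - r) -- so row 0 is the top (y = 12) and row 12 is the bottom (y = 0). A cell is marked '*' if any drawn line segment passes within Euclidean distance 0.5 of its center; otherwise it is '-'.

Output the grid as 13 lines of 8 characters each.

Answer: --------
--------
--------
--------
--------
--------
--------
-----**-
-----**-
-----**-
-----**-
-----**-
------*-

Derivation:
Segment 0: (5,5) -> (5,4)
Segment 1: (5,4) -> (5,1)
Segment 2: (5,1) -> (6,1)
Segment 3: (6,1) -> (6,5)
Segment 4: (6,5) -> (6,0)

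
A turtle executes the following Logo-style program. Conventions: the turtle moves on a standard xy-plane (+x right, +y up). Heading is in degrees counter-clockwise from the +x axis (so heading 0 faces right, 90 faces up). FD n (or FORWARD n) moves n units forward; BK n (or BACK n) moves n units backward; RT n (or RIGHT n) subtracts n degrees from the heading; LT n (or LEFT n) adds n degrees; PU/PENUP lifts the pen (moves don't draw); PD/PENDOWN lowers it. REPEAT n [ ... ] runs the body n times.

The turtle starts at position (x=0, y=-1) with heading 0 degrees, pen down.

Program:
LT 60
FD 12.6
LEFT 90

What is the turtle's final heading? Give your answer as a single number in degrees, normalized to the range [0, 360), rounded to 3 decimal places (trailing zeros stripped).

Answer: 150

Derivation:
Executing turtle program step by step:
Start: pos=(0,-1), heading=0, pen down
LT 60: heading 0 -> 60
FD 12.6: (0,-1) -> (6.3,9.912) [heading=60, draw]
LT 90: heading 60 -> 150
Final: pos=(6.3,9.912), heading=150, 1 segment(s) drawn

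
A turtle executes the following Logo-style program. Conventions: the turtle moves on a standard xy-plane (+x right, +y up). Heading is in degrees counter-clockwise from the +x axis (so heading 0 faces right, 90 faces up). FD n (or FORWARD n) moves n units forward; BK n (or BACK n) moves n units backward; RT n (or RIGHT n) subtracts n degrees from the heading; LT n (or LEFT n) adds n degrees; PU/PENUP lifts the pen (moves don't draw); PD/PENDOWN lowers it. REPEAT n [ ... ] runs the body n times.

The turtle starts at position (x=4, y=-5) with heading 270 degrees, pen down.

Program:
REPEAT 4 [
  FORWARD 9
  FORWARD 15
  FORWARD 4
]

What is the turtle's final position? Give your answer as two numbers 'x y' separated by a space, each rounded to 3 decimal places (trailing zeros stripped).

Answer: 4 -117

Derivation:
Executing turtle program step by step:
Start: pos=(4,-5), heading=270, pen down
REPEAT 4 [
  -- iteration 1/4 --
  FD 9: (4,-5) -> (4,-14) [heading=270, draw]
  FD 15: (4,-14) -> (4,-29) [heading=270, draw]
  FD 4: (4,-29) -> (4,-33) [heading=270, draw]
  -- iteration 2/4 --
  FD 9: (4,-33) -> (4,-42) [heading=270, draw]
  FD 15: (4,-42) -> (4,-57) [heading=270, draw]
  FD 4: (4,-57) -> (4,-61) [heading=270, draw]
  -- iteration 3/4 --
  FD 9: (4,-61) -> (4,-70) [heading=270, draw]
  FD 15: (4,-70) -> (4,-85) [heading=270, draw]
  FD 4: (4,-85) -> (4,-89) [heading=270, draw]
  -- iteration 4/4 --
  FD 9: (4,-89) -> (4,-98) [heading=270, draw]
  FD 15: (4,-98) -> (4,-113) [heading=270, draw]
  FD 4: (4,-113) -> (4,-117) [heading=270, draw]
]
Final: pos=(4,-117), heading=270, 12 segment(s) drawn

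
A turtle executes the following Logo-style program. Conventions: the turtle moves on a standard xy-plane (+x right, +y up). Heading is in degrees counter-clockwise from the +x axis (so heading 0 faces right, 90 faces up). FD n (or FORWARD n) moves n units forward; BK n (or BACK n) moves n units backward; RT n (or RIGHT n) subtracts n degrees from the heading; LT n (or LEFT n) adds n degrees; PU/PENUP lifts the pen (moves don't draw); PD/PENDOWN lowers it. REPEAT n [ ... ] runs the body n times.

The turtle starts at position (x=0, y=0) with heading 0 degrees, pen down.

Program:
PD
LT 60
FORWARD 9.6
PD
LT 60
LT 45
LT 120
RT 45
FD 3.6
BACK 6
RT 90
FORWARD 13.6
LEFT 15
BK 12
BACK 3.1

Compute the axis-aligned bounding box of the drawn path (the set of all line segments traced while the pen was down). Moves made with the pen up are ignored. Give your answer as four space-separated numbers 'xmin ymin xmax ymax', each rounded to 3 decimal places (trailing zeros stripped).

Answer: -5.778 0 8.808 17.192

Derivation:
Executing turtle program step by step:
Start: pos=(0,0), heading=0, pen down
PD: pen down
LT 60: heading 0 -> 60
FD 9.6: (0,0) -> (4.8,8.314) [heading=60, draw]
PD: pen down
LT 60: heading 60 -> 120
LT 45: heading 120 -> 165
LT 120: heading 165 -> 285
RT 45: heading 285 -> 240
FD 3.6: (4.8,8.314) -> (3,5.196) [heading=240, draw]
BK 6: (3,5.196) -> (6,10.392) [heading=240, draw]
RT 90: heading 240 -> 150
FD 13.6: (6,10.392) -> (-5.778,17.192) [heading=150, draw]
LT 15: heading 150 -> 165
BK 12: (-5.778,17.192) -> (5.813,14.086) [heading=165, draw]
BK 3.1: (5.813,14.086) -> (8.808,13.284) [heading=165, draw]
Final: pos=(8.808,13.284), heading=165, 6 segment(s) drawn

Segment endpoints: x in {-5.778, 0, 3, 4.8, 5.813, 6, 8.808}, y in {0, 5.196, 8.314, 10.392, 13.284, 14.086, 17.192}
xmin=-5.778, ymin=0, xmax=8.808, ymax=17.192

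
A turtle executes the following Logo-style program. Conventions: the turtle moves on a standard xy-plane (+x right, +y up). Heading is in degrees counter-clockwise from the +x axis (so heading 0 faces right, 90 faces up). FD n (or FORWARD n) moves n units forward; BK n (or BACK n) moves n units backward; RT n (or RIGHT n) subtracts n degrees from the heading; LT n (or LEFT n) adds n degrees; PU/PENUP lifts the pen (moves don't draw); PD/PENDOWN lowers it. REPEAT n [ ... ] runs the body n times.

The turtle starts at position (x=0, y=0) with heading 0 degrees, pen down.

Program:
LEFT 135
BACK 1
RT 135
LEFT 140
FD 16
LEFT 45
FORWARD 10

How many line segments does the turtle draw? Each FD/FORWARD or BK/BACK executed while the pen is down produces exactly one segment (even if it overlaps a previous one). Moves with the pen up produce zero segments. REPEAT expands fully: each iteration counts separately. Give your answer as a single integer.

Executing turtle program step by step:
Start: pos=(0,0), heading=0, pen down
LT 135: heading 0 -> 135
BK 1: (0,0) -> (0.707,-0.707) [heading=135, draw]
RT 135: heading 135 -> 0
LT 140: heading 0 -> 140
FD 16: (0.707,-0.707) -> (-11.55,9.577) [heading=140, draw]
LT 45: heading 140 -> 185
FD 10: (-11.55,9.577) -> (-21.512,8.706) [heading=185, draw]
Final: pos=(-21.512,8.706), heading=185, 3 segment(s) drawn
Segments drawn: 3

Answer: 3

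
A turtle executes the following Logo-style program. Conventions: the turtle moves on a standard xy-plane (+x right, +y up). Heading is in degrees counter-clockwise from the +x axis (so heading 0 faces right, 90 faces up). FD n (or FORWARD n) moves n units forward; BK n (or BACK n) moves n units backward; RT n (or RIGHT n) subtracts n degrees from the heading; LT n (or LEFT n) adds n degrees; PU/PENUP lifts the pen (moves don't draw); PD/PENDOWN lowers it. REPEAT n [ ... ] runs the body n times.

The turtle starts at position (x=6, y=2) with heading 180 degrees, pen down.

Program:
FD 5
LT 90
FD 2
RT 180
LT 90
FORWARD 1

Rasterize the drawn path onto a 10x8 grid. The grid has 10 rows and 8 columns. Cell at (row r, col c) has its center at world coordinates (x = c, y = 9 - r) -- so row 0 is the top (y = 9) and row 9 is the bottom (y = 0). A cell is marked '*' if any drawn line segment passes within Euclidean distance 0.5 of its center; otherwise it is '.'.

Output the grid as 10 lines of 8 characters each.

Answer: ........
........
........
........
........
........
........
.******.
.*......
**......

Derivation:
Segment 0: (6,2) -> (1,2)
Segment 1: (1,2) -> (1,0)
Segment 2: (1,0) -> (-0,0)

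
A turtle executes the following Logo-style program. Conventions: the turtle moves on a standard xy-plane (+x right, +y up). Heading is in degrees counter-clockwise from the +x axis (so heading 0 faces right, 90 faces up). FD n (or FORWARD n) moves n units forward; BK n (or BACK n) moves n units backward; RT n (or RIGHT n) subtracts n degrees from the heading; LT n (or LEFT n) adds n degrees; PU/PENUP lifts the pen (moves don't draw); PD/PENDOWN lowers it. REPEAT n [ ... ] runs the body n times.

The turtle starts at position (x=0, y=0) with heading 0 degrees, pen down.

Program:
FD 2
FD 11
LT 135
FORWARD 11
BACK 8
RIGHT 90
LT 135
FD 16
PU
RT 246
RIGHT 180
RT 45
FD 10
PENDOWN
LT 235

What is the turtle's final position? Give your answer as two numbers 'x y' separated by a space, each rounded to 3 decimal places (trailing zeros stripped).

Answer: -1.538 11.457

Derivation:
Executing turtle program step by step:
Start: pos=(0,0), heading=0, pen down
FD 2: (0,0) -> (2,0) [heading=0, draw]
FD 11: (2,0) -> (13,0) [heading=0, draw]
LT 135: heading 0 -> 135
FD 11: (13,0) -> (5.222,7.778) [heading=135, draw]
BK 8: (5.222,7.778) -> (10.879,2.121) [heading=135, draw]
RT 90: heading 135 -> 45
LT 135: heading 45 -> 180
FD 16: (10.879,2.121) -> (-5.121,2.121) [heading=180, draw]
PU: pen up
RT 246: heading 180 -> 294
RT 180: heading 294 -> 114
RT 45: heading 114 -> 69
FD 10: (-5.121,2.121) -> (-1.538,11.457) [heading=69, move]
PD: pen down
LT 235: heading 69 -> 304
Final: pos=(-1.538,11.457), heading=304, 5 segment(s) drawn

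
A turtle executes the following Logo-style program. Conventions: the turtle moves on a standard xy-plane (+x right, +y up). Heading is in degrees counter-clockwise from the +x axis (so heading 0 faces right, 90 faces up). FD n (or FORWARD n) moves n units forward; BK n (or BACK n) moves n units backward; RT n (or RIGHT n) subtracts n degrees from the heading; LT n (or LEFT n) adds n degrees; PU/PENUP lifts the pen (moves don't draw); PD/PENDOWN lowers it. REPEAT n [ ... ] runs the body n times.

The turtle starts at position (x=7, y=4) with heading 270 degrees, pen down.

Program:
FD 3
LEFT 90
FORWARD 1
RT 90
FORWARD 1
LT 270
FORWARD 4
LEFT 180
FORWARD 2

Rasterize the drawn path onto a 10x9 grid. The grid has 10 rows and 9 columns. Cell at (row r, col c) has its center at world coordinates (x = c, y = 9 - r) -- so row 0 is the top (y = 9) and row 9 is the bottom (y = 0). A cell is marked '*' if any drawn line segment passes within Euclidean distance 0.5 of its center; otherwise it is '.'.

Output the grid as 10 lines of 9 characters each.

Answer: .........
.........
.........
.........
.........
.......*.
.......*.
.......*.
.......**
....*****

Derivation:
Segment 0: (7,4) -> (7,1)
Segment 1: (7,1) -> (8,1)
Segment 2: (8,1) -> (8,-0)
Segment 3: (8,-0) -> (4,0)
Segment 4: (4,0) -> (6,0)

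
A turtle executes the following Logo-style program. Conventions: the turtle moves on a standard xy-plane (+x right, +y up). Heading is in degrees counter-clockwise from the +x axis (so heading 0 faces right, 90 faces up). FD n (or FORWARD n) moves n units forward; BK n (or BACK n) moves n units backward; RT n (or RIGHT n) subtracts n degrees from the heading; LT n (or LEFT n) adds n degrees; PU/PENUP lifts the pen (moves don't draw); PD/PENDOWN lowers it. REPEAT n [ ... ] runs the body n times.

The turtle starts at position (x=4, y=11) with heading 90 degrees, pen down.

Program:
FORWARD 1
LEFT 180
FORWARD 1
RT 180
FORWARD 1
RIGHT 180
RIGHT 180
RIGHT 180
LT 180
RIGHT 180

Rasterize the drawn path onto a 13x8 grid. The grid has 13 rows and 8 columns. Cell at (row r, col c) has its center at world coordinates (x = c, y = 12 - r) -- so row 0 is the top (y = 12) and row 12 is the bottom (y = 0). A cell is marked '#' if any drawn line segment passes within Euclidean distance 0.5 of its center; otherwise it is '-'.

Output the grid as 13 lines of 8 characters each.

Answer: ----#---
----#---
--------
--------
--------
--------
--------
--------
--------
--------
--------
--------
--------

Derivation:
Segment 0: (4,11) -> (4,12)
Segment 1: (4,12) -> (4,11)
Segment 2: (4,11) -> (4,12)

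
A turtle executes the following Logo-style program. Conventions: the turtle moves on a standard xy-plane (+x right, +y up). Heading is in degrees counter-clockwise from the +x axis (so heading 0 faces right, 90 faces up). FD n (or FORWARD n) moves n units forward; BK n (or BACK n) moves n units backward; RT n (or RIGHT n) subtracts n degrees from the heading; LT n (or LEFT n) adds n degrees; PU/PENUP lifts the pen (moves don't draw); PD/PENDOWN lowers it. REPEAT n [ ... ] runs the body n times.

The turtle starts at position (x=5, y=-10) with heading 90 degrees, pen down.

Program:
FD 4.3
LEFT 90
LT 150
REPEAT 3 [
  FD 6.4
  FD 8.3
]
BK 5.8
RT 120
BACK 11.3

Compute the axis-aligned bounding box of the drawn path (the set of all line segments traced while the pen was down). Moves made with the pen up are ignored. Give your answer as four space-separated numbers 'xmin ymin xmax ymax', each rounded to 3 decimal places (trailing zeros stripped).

Answer: 5 -27.75 47.955 -5.7

Derivation:
Executing turtle program step by step:
Start: pos=(5,-10), heading=90, pen down
FD 4.3: (5,-10) -> (5,-5.7) [heading=90, draw]
LT 90: heading 90 -> 180
LT 150: heading 180 -> 330
REPEAT 3 [
  -- iteration 1/3 --
  FD 6.4: (5,-5.7) -> (10.543,-8.9) [heading=330, draw]
  FD 8.3: (10.543,-8.9) -> (17.731,-13.05) [heading=330, draw]
  -- iteration 2/3 --
  FD 6.4: (17.731,-13.05) -> (23.273,-16.25) [heading=330, draw]
  FD 8.3: (23.273,-16.25) -> (30.461,-20.4) [heading=330, draw]
  -- iteration 3/3 --
  FD 6.4: (30.461,-20.4) -> (36.004,-23.6) [heading=330, draw]
  FD 8.3: (36.004,-23.6) -> (43.192,-27.75) [heading=330, draw]
]
BK 5.8: (43.192,-27.75) -> (38.169,-24.85) [heading=330, draw]
RT 120: heading 330 -> 210
BK 11.3: (38.169,-24.85) -> (47.955,-19.2) [heading=210, draw]
Final: pos=(47.955,-19.2), heading=210, 9 segment(s) drawn

Segment endpoints: x in {5, 10.543, 17.731, 23.273, 30.461, 36.004, 38.169, 43.192, 47.955}, y in {-27.75, -24.85, -23.6, -20.4, -19.2, -16.25, -13.05, -10, -8.9, -5.7}
xmin=5, ymin=-27.75, xmax=47.955, ymax=-5.7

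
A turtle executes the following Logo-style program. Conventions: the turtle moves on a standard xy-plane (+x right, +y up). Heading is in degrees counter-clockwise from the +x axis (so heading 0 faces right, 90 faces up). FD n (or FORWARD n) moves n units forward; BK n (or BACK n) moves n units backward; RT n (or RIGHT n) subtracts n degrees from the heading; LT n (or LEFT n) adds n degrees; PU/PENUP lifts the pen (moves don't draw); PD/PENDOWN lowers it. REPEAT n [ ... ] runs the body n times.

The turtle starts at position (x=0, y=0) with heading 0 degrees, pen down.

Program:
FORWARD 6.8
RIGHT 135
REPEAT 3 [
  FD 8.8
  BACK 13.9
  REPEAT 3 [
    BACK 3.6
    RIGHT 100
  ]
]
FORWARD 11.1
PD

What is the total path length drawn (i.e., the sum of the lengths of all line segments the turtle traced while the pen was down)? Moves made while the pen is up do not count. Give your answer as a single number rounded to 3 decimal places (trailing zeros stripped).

Executing turtle program step by step:
Start: pos=(0,0), heading=0, pen down
FD 6.8: (0,0) -> (6.8,0) [heading=0, draw]
RT 135: heading 0 -> 225
REPEAT 3 [
  -- iteration 1/3 --
  FD 8.8: (6.8,0) -> (0.577,-6.223) [heading=225, draw]
  BK 13.9: (0.577,-6.223) -> (10.406,3.606) [heading=225, draw]
  REPEAT 3 [
    -- iteration 1/3 --
    BK 3.6: (10.406,3.606) -> (12.952,6.152) [heading=225, draw]
    RT 100: heading 225 -> 125
    -- iteration 2/3 --
    BK 3.6: (12.952,6.152) -> (15.017,3.203) [heading=125, draw]
    RT 100: heading 125 -> 25
    -- iteration 3/3 --
    BK 3.6: (15.017,3.203) -> (11.754,1.681) [heading=25, draw]
    RT 100: heading 25 -> 285
  ]
  -- iteration 2/3 --
  FD 8.8: (11.754,1.681) -> (14.032,-6.819) [heading=285, draw]
  BK 13.9: (14.032,-6.819) -> (10.434,6.608) [heading=285, draw]
  REPEAT 3 [
    -- iteration 1/3 --
    BK 3.6: (10.434,6.608) -> (9.502,10.085) [heading=285, draw]
    RT 100: heading 285 -> 185
    -- iteration 2/3 --
    BK 3.6: (9.502,10.085) -> (13.089,10.399) [heading=185, draw]
    RT 100: heading 185 -> 85
    -- iteration 3/3 --
    BK 3.6: (13.089,10.399) -> (12.775,6.812) [heading=85, draw]
    RT 100: heading 85 -> 345
  ]
  -- iteration 3/3 --
  FD 8.8: (12.775,6.812) -> (21.275,4.535) [heading=345, draw]
  BK 13.9: (21.275,4.535) -> (7.849,8.132) [heading=345, draw]
  REPEAT 3 [
    -- iteration 1/3 --
    BK 3.6: (7.849,8.132) -> (4.371,9.064) [heading=345, draw]
    RT 100: heading 345 -> 245
    -- iteration 2/3 --
    BK 3.6: (4.371,9.064) -> (5.893,12.327) [heading=245, draw]
    RT 100: heading 245 -> 145
    -- iteration 3/3 --
    BK 3.6: (5.893,12.327) -> (8.842,10.262) [heading=145, draw]
    RT 100: heading 145 -> 45
  ]
]
FD 11.1: (8.842,10.262) -> (16.691,18.111) [heading=45, draw]
PD: pen down
Final: pos=(16.691,18.111), heading=45, 17 segment(s) drawn

Segment lengths:
  seg 1: (0,0) -> (6.8,0), length = 6.8
  seg 2: (6.8,0) -> (0.577,-6.223), length = 8.8
  seg 3: (0.577,-6.223) -> (10.406,3.606), length = 13.9
  seg 4: (10.406,3.606) -> (12.952,6.152), length = 3.6
  seg 5: (12.952,6.152) -> (15.017,3.203), length = 3.6
  seg 6: (15.017,3.203) -> (11.754,1.681), length = 3.6
  seg 7: (11.754,1.681) -> (14.032,-6.819), length = 8.8
  seg 8: (14.032,-6.819) -> (10.434,6.608), length = 13.9
  seg 9: (10.434,6.608) -> (9.502,10.085), length = 3.6
  seg 10: (9.502,10.085) -> (13.089,10.399), length = 3.6
  seg 11: (13.089,10.399) -> (12.775,6.812), length = 3.6
  seg 12: (12.775,6.812) -> (21.275,4.535), length = 8.8
  seg 13: (21.275,4.535) -> (7.849,8.132), length = 13.9
  seg 14: (7.849,8.132) -> (4.371,9.064), length = 3.6
  seg 15: (4.371,9.064) -> (5.893,12.327), length = 3.6
  seg 16: (5.893,12.327) -> (8.842,10.262), length = 3.6
  seg 17: (8.842,10.262) -> (16.691,18.111), length = 11.1
Total = 118.4

Answer: 118.4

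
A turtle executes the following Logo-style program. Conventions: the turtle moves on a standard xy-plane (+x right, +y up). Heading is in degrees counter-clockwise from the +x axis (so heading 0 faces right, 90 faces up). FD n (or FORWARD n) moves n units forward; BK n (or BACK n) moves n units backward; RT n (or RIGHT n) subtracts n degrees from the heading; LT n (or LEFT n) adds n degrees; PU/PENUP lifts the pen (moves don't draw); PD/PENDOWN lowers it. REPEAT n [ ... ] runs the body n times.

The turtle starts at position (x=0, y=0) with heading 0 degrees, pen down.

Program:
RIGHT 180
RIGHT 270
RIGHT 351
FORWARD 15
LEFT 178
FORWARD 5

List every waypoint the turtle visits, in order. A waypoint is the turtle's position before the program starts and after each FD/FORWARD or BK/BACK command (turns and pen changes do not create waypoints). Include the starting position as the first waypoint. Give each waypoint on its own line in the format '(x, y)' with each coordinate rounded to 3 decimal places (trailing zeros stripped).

Answer: (0, 0)
(2.347, -14.815)
(1.737, -9.853)

Derivation:
Executing turtle program step by step:
Start: pos=(0,0), heading=0, pen down
RT 180: heading 0 -> 180
RT 270: heading 180 -> 270
RT 351: heading 270 -> 279
FD 15: (0,0) -> (2.347,-14.815) [heading=279, draw]
LT 178: heading 279 -> 97
FD 5: (2.347,-14.815) -> (1.737,-9.853) [heading=97, draw]
Final: pos=(1.737,-9.853), heading=97, 2 segment(s) drawn
Waypoints (3 total):
(0, 0)
(2.347, -14.815)
(1.737, -9.853)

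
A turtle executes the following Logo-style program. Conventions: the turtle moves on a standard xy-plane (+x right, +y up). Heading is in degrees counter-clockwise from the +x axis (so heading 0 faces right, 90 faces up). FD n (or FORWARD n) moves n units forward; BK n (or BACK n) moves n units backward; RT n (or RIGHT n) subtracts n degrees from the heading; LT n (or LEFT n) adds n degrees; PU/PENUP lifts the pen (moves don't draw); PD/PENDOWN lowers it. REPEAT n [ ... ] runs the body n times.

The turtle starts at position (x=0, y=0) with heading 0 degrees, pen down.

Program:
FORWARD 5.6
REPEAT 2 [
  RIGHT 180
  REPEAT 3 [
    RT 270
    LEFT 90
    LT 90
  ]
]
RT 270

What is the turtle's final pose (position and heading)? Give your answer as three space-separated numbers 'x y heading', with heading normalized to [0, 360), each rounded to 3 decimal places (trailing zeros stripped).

Executing turtle program step by step:
Start: pos=(0,0), heading=0, pen down
FD 5.6: (0,0) -> (5.6,0) [heading=0, draw]
REPEAT 2 [
  -- iteration 1/2 --
  RT 180: heading 0 -> 180
  REPEAT 3 [
    -- iteration 1/3 --
    RT 270: heading 180 -> 270
    LT 90: heading 270 -> 0
    LT 90: heading 0 -> 90
    -- iteration 2/3 --
    RT 270: heading 90 -> 180
    LT 90: heading 180 -> 270
    LT 90: heading 270 -> 0
    -- iteration 3/3 --
    RT 270: heading 0 -> 90
    LT 90: heading 90 -> 180
    LT 90: heading 180 -> 270
  ]
  -- iteration 2/2 --
  RT 180: heading 270 -> 90
  REPEAT 3 [
    -- iteration 1/3 --
    RT 270: heading 90 -> 180
    LT 90: heading 180 -> 270
    LT 90: heading 270 -> 0
    -- iteration 2/3 --
    RT 270: heading 0 -> 90
    LT 90: heading 90 -> 180
    LT 90: heading 180 -> 270
    -- iteration 3/3 --
    RT 270: heading 270 -> 0
    LT 90: heading 0 -> 90
    LT 90: heading 90 -> 180
  ]
]
RT 270: heading 180 -> 270
Final: pos=(5.6,0), heading=270, 1 segment(s) drawn

Answer: 5.6 0 270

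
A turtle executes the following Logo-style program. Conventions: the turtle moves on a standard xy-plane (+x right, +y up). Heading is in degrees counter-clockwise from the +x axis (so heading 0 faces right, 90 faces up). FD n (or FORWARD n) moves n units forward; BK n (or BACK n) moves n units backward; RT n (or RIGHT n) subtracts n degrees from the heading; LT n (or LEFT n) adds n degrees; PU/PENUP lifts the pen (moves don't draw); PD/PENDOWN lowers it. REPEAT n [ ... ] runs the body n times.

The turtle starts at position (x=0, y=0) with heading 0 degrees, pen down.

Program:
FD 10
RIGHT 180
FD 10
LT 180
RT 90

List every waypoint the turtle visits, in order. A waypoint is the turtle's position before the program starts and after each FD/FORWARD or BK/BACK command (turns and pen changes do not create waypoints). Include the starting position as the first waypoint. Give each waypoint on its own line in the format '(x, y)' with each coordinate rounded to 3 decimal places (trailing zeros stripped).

Answer: (0, 0)
(10, 0)
(0, 0)

Derivation:
Executing turtle program step by step:
Start: pos=(0,0), heading=0, pen down
FD 10: (0,0) -> (10,0) [heading=0, draw]
RT 180: heading 0 -> 180
FD 10: (10,0) -> (0,0) [heading=180, draw]
LT 180: heading 180 -> 0
RT 90: heading 0 -> 270
Final: pos=(0,0), heading=270, 2 segment(s) drawn
Waypoints (3 total):
(0, 0)
(10, 0)
(0, 0)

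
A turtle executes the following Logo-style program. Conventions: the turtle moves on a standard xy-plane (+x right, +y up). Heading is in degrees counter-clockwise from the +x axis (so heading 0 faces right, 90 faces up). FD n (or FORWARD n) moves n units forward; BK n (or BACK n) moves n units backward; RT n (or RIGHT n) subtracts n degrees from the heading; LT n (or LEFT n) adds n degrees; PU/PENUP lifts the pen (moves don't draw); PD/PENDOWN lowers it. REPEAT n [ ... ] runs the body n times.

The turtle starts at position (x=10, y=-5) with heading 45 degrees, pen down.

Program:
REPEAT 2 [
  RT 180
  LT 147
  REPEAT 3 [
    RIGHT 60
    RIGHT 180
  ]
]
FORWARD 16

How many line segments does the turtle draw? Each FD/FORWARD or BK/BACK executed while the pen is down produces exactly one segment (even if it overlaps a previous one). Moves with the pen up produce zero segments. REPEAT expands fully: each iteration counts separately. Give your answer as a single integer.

Executing turtle program step by step:
Start: pos=(10,-5), heading=45, pen down
REPEAT 2 [
  -- iteration 1/2 --
  RT 180: heading 45 -> 225
  LT 147: heading 225 -> 12
  REPEAT 3 [
    -- iteration 1/3 --
    RT 60: heading 12 -> 312
    RT 180: heading 312 -> 132
    -- iteration 2/3 --
    RT 60: heading 132 -> 72
    RT 180: heading 72 -> 252
    -- iteration 3/3 --
    RT 60: heading 252 -> 192
    RT 180: heading 192 -> 12
  ]
  -- iteration 2/2 --
  RT 180: heading 12 -> 192
  LT 147: heading 192 -> 339
  REPEAT 3 [
    -- iteration 1/3 --
    RT 60: heading 339 -> 279
    RT 180: heading 279 -> 99
    -- iteration 2/3 --
    RT 60: heading 99 -> 39
    RT 180: heading 39 -> 219
    -- iteration 3/3 --
    RT 60: heading 219 -> 159
    RT 180: heading 159 -> 339
  ]
]
FD 16: (10,-5) -> (24.937,-10.734) [heading=339, draw]
Final: pos=(24.937,-10.734), heading=339, 1 segment(s) drawn
Segments drawn: 1

Answer: 1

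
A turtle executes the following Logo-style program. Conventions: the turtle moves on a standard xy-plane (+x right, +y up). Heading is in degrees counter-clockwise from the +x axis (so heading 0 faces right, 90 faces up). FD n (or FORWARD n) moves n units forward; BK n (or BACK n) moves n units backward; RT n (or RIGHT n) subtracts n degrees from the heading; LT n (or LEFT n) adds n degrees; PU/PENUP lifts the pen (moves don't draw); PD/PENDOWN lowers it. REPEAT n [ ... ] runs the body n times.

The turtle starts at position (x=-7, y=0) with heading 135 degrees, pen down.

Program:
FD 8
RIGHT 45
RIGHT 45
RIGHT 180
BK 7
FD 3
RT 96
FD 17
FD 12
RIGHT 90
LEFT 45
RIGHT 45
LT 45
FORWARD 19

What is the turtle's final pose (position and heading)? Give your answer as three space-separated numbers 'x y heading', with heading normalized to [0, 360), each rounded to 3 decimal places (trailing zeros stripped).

Answer: -26.093 49.918 84

Derivation:
Executing turtle program step by step:
Start: pos=(-7,0), heading=135, pen down
FD 8: (-7,0) -> (-12.657,5.657) [heading=135, draw]
RT 45: heading 135 -> 90
RT 45: heading 90 -> 45
RT 180: heading 45 -> 225
BK 7: (-12.657,5.657) -> (-7.707,10.607) [heading=225, draw]
FD 3: (-7.707,10.607) -> (-9.828,8.485) [heading=225, draw]
RT 96: heading 225 -> 129
FD 17: (-9.828,8.485) -> (-20.527,21.697) [heading=129, draw]
FD 12: (-20.527,21.697) -> (-28.079,31.023) [heading=129, draw]
RT 90: heading 129 -> 39
LT 45: heading 39 -> 84
RT 45: heading 84 -> 39
LT 45: heading 39 -> 84
FD 19: (-28.079,31.023) -> (-26.093,49.918) [heading=84, draw]
Final: pos=(-26.093,49.918), heading=84, 6 segment(s) drawn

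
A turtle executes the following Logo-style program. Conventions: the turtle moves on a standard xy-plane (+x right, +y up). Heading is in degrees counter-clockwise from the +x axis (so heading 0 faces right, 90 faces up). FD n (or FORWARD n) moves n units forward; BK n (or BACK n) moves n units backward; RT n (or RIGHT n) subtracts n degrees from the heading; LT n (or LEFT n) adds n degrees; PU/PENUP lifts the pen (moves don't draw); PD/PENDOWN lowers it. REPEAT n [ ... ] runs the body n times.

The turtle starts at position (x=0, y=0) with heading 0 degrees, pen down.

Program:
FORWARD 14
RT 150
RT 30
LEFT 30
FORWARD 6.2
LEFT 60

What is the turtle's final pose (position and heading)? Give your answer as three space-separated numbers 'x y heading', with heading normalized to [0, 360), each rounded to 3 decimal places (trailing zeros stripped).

Answer: 8.631 -3.1 270

Derivation:
Executing turtle program step by step:
Start: pos=(0,0), heading=0, pen down
FD 14: (0,0) -> (14,0) [heading=0, draw]
RT 150: heading 0 -> 210
RT 30: heading 210 -> 180
LT 30: heading 180 -> 210
FD 6.2: (14,0) -> (8.631,-3.1) [heading=210, draw]
LT 60: heading 210 -> 270
Final: pos=(8.631,-3.1), heading=270, 2 segment(s) drawn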